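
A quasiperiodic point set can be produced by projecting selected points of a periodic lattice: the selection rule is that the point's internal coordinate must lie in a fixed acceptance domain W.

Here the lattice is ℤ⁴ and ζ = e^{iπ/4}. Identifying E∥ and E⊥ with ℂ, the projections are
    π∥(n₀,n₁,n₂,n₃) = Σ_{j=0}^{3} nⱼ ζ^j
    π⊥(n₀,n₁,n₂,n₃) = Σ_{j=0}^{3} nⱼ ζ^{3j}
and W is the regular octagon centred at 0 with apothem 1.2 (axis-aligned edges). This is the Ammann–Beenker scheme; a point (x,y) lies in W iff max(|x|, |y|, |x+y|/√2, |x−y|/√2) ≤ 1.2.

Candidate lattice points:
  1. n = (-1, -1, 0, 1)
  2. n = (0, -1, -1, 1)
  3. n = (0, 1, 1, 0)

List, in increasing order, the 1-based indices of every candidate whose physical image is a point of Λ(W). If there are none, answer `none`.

1, 3

With ζ = e^{iπ/4} the internal vectors are ζ^0,ζ^3,ζ^6,ζ^9.
candidate 1: n = (-1, -1, 0, 1) → π⊥ ≈ (+0.41421, +0.00000); max(|x|,|y|,|x±y|/√2) = 0.41421 ≤ 1.2 ⇒ ∈ W
candidate 2: n = (0, -1, -1, 1) → π⊥ ≈ (+1.41421, +1.00000); max(|x|,|y|,|x±y|/√2) = 1.70711 > 1.2 ⇒ ∉ W
candidate 3: n = (0, 1, 1, 0) → π⊥ ≈ (-0.70711, -0.29289); max(|x|,|y|,|x±y|/√2) = 0.70711 ≤ 1.2 ⇒ ∈ W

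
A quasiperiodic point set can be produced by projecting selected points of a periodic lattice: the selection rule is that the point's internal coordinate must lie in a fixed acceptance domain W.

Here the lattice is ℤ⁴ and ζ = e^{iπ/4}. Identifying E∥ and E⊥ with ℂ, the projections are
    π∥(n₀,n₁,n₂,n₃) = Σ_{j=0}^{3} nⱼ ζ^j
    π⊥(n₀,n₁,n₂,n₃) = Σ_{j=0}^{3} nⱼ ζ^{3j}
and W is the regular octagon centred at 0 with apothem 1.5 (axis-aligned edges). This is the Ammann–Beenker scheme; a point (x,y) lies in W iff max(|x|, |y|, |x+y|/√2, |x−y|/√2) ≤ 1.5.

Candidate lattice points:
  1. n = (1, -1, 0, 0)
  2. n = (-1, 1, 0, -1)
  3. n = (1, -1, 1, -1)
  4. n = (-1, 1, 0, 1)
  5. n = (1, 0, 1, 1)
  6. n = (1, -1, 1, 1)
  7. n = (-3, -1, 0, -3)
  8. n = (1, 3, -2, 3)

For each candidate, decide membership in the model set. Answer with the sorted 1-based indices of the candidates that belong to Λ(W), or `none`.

Internal map: ζ^{3j} for j=0..3 gives (1,0), (−√2/2,√2/2), (0,−1), (√2/2,√2/2).
candidate 1: n = (1, -1, 0, 0) → π⊥ ≈ (+1.70711, -0.70711); max(|x|,|y|,|x±y|/√2) = 1.70711 > 1.5 ⇒ ∉ W
candidate 2: n = (-1, 1, 0, -1) → π⊥ ≈ (-2.41421, +0.00000); max(|x|,|y|,|x±y|/√2) = 2.41421 > 1.5 ⇒ ∉ W
candidate 3: n = (1, -1, 1, -1) → π⊥ ≈ (+1.00000, -2.41421); max(|x|,|y|,|x±y|/√2) = 2.41421 > 1.5 ⇒ ∉ W
candidate 4: n = (-1, 1, 0, 1) → π⊥ ≈ (-1.00000, +1.41421); max(|x|,|y|,|x±y|/√2) = 1.70711 > 1.5 ⇒ ∉ W
candidate 5: n = (1, 0, 1, 1) → π⊥ ≈ (+1.70711, -0.29289); max(|x|,|y|,|x±y|/√2) = 1.70711 > 1.5 ⇒ ∉ W
candidate 6: n = (1, -1, 1, 1) → π⊥ ≈ (+2.41421, -1.00000); max(|x|,|y|,|x±y|/√2) = 2.41421 > 1.5 ⇒ ∉ W
candidate 7: n = (-3, -1, 0, -3) → π⊥ ≈ (-4.41421, -2.82843); max(|x|,|y|,|x±y|/√2) = 5.12132 > 1.5 ⇒ ∉ W
candidate 8: n = (1, 3, -2, 3) → π⊥ ≈ (+1.00000, +6.24264); max(|x|,|y|,|x±y|/√2) = 6.24264 > 1.5 ⇒ ∉ W

none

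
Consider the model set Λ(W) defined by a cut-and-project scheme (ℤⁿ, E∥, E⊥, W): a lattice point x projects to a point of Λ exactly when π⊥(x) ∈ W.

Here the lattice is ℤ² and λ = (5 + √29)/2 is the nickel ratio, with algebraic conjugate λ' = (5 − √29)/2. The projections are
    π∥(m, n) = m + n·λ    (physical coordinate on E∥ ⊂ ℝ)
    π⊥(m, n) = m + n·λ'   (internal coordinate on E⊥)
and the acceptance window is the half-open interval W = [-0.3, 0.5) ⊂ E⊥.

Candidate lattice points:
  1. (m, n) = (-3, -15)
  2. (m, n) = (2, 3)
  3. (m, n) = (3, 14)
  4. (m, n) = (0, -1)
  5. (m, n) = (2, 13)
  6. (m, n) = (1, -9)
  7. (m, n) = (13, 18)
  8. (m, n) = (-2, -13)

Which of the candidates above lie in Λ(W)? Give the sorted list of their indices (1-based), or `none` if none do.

1, 3, 4

Compute λ' = (5−√29)/2 = -0.19258, so π⊥(m,n) = m -0.19258·n.
[1] lift (-3,-15): star map gives -0.11126; window check -0.3 ≤ -0.11126 < 0.5 is true → IN Λ
[2] lift (2,3): star map gives 1.42225; window check -0.3 ≤ 1.42225 < 0.5 is false → out
[3] lift (3,14): star map gives 0.30385; window check -0.3 ≤ 0.30385 < 0.5 is true → IN Λ
[4] lift (0,-1): star map gives 0.19258; window check -0.3 ≤ 0.19258 < 0.5 is true → IN Λ
[5] lift (2,13): star map gives -0.50357; window check -0.3 ≤ -0.50357 < 0.5 is false → out
[6] lift (1,-9): star map gives 2.73324; window check -0.3 ≤ 2.73324 < 0.5 is false → out
[7] lift (13,18): star map gives 9.53352; window check -0.3 ≤ 9.53352 < 0.5 is false → out
[8] lift (-2,-13): star map gives 0.50357; window check -0.3 ≤ 0.50357 < 0.5 is false → out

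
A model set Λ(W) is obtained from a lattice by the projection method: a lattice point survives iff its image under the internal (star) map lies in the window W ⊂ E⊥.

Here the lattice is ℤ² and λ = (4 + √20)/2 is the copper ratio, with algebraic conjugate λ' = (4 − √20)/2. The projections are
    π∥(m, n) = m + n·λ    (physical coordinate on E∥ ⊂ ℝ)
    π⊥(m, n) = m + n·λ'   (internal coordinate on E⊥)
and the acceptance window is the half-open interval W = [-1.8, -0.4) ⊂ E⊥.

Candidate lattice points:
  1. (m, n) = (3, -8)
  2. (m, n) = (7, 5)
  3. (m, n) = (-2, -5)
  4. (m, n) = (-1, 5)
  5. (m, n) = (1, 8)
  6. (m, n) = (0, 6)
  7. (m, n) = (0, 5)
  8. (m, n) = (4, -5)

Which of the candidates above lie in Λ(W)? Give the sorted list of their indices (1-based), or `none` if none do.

Numerically λ ≈ 4.23607 and λ' = −1/λ ≈ -0.23607.
[1] lift (3,-8): star map gives 4.88854; window check -1.8 ≤ 4.88854 < -0.4 is false → out
[2] lift (7,5): star map gives 5.81966; window check -1.8 ≤ 5.81966 < -0.4 is false → out
[3] lift (-2,-5): star map gives -0.81966; window check -1.8 ≤ -0.81966 < -0.4 is true → IN Λ
[4] lift (-1,5): star map gives -2.18034; window check -1.8 ≤ -2.18034 < -0.4 is false → out
[5] lift (1,8): star map gives -0.88854; window check -1.8 ≤ -0.88854 < -0.4 is true → IN Λ
[6] lift (0,6): star map gives -1.41641; window check -1.8 ≤ -1.41641 < -0.4 is true → IN Λ
[7] lift (0,5): star map gives -1.18034; window check -1.8 ≤ -1.18034 < -0.4 is true → IN Λ
[8] lift (4,-5): star map gives 5.18034; window check -1.8 ≤ 5.18034 < -0.4 is false → out

3, 5, 6, 7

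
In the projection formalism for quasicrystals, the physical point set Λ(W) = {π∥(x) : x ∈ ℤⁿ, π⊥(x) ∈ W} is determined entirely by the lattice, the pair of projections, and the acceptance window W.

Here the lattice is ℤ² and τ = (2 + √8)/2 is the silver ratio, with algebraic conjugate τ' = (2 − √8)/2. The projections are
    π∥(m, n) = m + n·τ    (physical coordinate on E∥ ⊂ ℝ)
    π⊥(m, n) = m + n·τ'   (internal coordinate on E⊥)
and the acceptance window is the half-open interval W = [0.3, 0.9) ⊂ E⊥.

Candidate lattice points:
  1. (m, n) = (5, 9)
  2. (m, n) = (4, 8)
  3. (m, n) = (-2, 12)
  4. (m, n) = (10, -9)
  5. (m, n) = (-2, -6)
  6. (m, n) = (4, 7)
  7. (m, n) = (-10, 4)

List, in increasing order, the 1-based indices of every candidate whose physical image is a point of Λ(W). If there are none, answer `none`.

2, 5

Compute τ' = (2−√8)/2 = -0.4142, so π⊥(m,n) = m -0.4142·n.
[1] lift (5,9): star map gives 1.2721; window check 0.3 ≤ 1.2721 < 0.9 is false → out
[2] lift (4,8): star map gives 0.6863; window check 0.3 ≤ 0.6863 < 0.9 is true → IN Λ
[3] lift (-2,12): star map gives -6.9706; window check 0.3 ≤ -6.9706 < 0.9 is false → out
[4] lift (10,-9): star map gives 13.7279; window check 0.3 ≤ 13.7279 < 0.9 is false → out
[5] lift (-2,-6): star map gives 0.4853; window check 0.3 ≤ 0.4853 < 0.9 is true → IN Λ
[6] lift (4,7): star map gives 1.1005; window check 0.3 ≤ 1.1005 < 0.9 is false → out
[7] lift (-10,4): star map gives -11.6569; window check 0.3 ≤ -11.6569 < 0.9 is false → out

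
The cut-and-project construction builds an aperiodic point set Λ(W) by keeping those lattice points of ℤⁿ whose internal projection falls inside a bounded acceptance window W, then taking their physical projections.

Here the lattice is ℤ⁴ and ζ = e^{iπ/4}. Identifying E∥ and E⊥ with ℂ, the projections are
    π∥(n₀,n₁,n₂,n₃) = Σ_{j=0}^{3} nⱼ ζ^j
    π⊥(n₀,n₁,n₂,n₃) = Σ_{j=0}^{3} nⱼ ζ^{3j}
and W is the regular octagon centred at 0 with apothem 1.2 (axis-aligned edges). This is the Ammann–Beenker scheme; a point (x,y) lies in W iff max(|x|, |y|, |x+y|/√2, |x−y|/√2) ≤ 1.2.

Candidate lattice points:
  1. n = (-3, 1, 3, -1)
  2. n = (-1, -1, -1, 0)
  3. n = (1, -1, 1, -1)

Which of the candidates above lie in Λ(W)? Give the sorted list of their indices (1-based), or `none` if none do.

2

π⊥(n) = n₀ + n₁ζ³ + n₂ζ⁶ + n₃ζ⁹ where ζ = e^{iπ/4}.
#1 (-3, 1, 3, -1): internal (-4.414214, -3.000000); octagon support 5.242641 vs apothem 1.2 → ∉ W
#2 (-1, -1, -1, 0): internal (-0.292893, 0.292893); octagon support 0.414214 vs apothem 1.2 → ∈ W
#3 (1, -1, 1, -1): internal (1.000000, -2.414214); octagon support 2.414214 vs apothem 1.2 → ∉ W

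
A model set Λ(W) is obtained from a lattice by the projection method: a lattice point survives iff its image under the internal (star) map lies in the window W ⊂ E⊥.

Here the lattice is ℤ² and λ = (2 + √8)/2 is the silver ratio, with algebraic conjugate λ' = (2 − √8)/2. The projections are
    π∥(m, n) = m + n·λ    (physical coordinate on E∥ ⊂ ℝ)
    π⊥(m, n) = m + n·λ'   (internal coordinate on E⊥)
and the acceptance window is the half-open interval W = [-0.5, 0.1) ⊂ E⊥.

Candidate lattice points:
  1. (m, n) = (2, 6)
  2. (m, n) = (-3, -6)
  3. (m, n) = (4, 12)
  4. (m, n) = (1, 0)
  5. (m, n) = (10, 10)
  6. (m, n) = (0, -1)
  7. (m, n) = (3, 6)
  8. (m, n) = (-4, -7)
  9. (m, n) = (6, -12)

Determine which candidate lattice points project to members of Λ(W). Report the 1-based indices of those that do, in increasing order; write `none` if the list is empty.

1

Compute λ' = (2−√8)/2 = -0.414214, so π⊥(m,n) = m -0.414214·n.
candidate 1: (m,n)=(2,6) → π∥ = 2+6·λ ≈ 16.485281, π⊥ = 2+6·λ' ≈ -0.485281 ∈ [-0.5, 0.1) ⇒ IN Λ
candidate 2: (m,n)=(-3,-6) → π∥ = -3-6·λ ≈ -17.485281, π⊥ = -3-6·λ' ≈ -0.514719 ∉ [-0.5, 0.1) ⇒ out
candidate 3: (m,n)=(4,12) → π∥ = 4+12·λ ≈ 32.970563, π⊥ = 4+12·λ' ≈ -0.970563 ∉ [-0.5, 0.1) ⇒ out
candidate 4: (m,n)=(1,0) → π∥ = 1+0·λ ≈ 1.000000, π⊥ = 1+0·λ' ≈ 1.000000 ∉ [-0.5, 0.1) ⇒ out
candidate 5: (m,n)=(10,10) → π∥ = 10+10·λ ≈ 34.142136, π⊥ = 10+10·λ' ≈ 5.857864 ∉ [-0.5, 0.1) ⇒ out
candidate 6: (m,n)=(0,-1) → π∥ = 0-1·λ ≈ -2.414214, π⊥ = 0-1·λ' ≈ 0.414214 ∉ [-0.5, 0.1) ⇒ out
candidate 7: (m,n)=(3,6) → π∥ = 3+6·λ ≈ 17.485281, π⊥ = 3+6·λ' ≈ 0.514719 ∉ [-0.5, 0.1) ⇒ out
candidate 8: (m,n)=(-4,-7) → π∥ = -4-7·λ ≈ -20.899495, π⊥ = -4-7·λ' ≈ -1.100505 ∉ [-0.5, 0.1) ⇒ out
candidate 9: (m,n)=(6,-12) → π∥ = 6-12·λ ≈ -22.970563, π⊥ = 6-12·λ' ≈ 10.970563 ∉ [-0.5, 0.1) ⇒ out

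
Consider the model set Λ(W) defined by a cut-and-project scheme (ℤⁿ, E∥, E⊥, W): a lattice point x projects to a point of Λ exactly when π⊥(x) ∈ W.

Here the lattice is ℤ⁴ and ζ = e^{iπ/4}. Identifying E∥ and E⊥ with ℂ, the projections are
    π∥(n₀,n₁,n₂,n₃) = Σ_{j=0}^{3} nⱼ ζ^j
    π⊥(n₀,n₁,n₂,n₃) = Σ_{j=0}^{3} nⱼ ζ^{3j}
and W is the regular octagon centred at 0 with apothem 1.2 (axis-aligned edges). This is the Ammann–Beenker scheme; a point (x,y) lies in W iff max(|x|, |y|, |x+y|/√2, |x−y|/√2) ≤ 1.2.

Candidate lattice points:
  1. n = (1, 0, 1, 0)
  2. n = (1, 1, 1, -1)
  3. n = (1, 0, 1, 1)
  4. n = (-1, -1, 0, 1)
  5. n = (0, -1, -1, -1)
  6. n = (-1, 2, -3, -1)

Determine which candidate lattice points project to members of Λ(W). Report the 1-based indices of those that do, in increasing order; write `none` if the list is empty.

π⊥(n) = n₀ + n₁ζ³ + n₂ζ⁶ + n₃ζ⁹ where ζ = e^{iπ/4}.
candidate 1: n = (1, 0, 1, 0) → π⊥ ≈ (+1.0000, -1.0000); max(|x|,|y|,|x±y|/√2) = 1.4142 > 1.2 ⇒ ∉ W
candidate 2: n = (1, 1, 1, -1) → π⊥ ≈ (-0.4142, -1.0000); max(|x|,|y|,|x±y|/√2) = 1.0000 ≤ 1.2 ⇒ ∈ W
candidate 3: n = (1, 0, 1, 1) → π⊥ ≈ (+1.7071, -0.2929); max(|x|,|y|,|x±y|/√2) = 1.7071 > 1.2 ⇒ ∉ W
candidate 4: n = (-1, -1, 0, 1) → π⊥ ≈ (+0.4142, +0.0000); max(|x|,|y|,|x±y|/√2) = 0.4142 ≤ 1.2 ⇒ ∈ W
candidate 5: n = (0, -1, -1, -1) → π⊥ ≈ (+0.0000, -0.4142); max(|x|,|y|,|x±y|/√2) = 0.4142 ≤ 1.2 ⇒ ∈ W
candidate 6: n = (-1, 2, -3, -1) → π⊥ ≈ (-3.1213, +3.7071); max(|x|,|y|,|x±y|/√2) = 4.8284 > 1.2 ⇒ ∉ W

2, 4, 5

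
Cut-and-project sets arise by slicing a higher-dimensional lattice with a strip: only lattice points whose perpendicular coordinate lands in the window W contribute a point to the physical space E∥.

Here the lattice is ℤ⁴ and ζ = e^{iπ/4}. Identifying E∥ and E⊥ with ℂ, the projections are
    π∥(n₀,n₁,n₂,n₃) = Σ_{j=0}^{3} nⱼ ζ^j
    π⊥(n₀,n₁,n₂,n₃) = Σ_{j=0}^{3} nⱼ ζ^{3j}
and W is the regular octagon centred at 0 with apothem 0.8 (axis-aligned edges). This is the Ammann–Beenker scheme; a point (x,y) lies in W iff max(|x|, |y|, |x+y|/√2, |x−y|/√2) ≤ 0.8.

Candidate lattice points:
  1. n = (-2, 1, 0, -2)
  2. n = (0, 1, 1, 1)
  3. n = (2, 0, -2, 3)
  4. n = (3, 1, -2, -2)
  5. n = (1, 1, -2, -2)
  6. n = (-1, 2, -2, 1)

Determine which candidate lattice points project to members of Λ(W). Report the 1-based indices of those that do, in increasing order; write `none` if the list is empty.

π⊥(n) = n₀ + n₁ζ³ + n₂ζ⁶ + n₃ζ⁹ where ζ = e^{iπ/4}.
#1 (-2, 1, 0, -2): internal (-4.12132, -0.70711); octagon support 4.12132 vs apothem 0.8 → ∉ W
#2 (0, 1, 1, 1): internal (0.00000, 0.41421); octagon support 0.41421 vs apothem 0.8 → ∈ W
#3 (2, 0, -2, 3): internal (4.12132, 4.12132); octagon support 5.82843 vs apothem 0.8 → ∉ W
#4 (3, 1, -2, -2): internal (0.87868, 1.29289); octagon support 1.53553 vs apothem 0.8 → ∉ W
#5 (1, 1, -2, -2): internal (-1.12132, 1.29289); octagon support 1.70711 vs apothem 0.8 → ∉ W
#6 (-1, 2, -2, 1): internal (-1.70711, 4.12132); octagon support 4.12132 vs apothem 0.8 → ∉ W

2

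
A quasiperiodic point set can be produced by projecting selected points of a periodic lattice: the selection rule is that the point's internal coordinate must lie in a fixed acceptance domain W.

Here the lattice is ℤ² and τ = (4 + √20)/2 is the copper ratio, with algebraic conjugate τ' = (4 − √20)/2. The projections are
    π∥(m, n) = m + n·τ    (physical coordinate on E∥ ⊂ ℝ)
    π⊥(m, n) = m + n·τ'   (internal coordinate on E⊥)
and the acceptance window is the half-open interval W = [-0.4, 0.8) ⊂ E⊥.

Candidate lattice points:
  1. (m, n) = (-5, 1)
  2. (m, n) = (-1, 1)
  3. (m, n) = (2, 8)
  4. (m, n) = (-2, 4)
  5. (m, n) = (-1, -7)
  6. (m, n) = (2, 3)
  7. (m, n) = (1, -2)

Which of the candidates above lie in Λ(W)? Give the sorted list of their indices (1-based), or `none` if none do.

3, 5

τ' = (4−√20)/2 ≈ -0.236068.
[1] lift (-5,1): star map gives -5.236068; window check -0.4 ≤ -5.236068 < 0.8 is false → out
[2] lift (-1,1): star map gives -1.236068; window check -0.4 ≤ -1.236068 < 0.8 is false → out
[3] lift (2,8): star map gives 0.111456; window check -0.4 ≤ 0.111456 < 0.8 is true → IN Λ
[4] lift (-2,4): star map gives -2.944272; window check -0.4 ≤ -2.944272 < 0.8 is false → out
[5] lift (-1,-7): star map gives 0.652476; window check -0.4 ≤ 0.652476 < 0.8 is true → IN Λ
[6] lift (2,3): star map gives 1.291796; window check -0.4 ≤ 1.291796 < 0.8 is false → out
[7] lift (1,-2): star map gives 1.472136; window check -0.4 ≤ 1.472136 < 0.8 is false → out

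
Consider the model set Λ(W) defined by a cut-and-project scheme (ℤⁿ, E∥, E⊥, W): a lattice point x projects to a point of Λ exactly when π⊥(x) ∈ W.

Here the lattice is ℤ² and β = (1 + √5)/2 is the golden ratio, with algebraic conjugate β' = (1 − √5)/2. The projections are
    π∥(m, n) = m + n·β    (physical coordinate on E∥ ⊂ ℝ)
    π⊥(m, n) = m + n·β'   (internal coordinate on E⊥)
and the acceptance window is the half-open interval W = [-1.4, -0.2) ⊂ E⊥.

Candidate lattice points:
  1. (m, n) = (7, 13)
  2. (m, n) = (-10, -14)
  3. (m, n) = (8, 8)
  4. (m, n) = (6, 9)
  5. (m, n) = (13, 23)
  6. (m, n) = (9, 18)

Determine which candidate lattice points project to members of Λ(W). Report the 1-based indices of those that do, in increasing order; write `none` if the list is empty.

Compute β' = (1−√5)/2 = -0.61803, so π⊥(m,n) = m -0.61803·n.
#1 (7,13): internal coord 7 + (13)·β' = -1.03444; -1.03444 ∈ [-1.4, -0.2) → IN Λ
#2 (-10,-14): internal coord -10 + (-14)·β' = -1.34752; -1.34752 ∈ [-1.4, -0.2) → IN Λ
#3 (8,8): internal coord 8 + (8)·β' = +3.05573; +3.05573 ∉ [-1.4, -0.2) → out
#4 (6,9): internal coord 6 + (9)·β' = +0.43769; +0.43769 ∉ [-1.4, -0.2) → out
#5 (13,23): internal coord 13 + (23)·β' = -1.21478; -1.21478 ∈ [-1.4, -0.2) → IN Λ
#6 (9,18): internal coord 9 + (18)·β' = -2.12461; -2.12461 ∉ [-1.4, -0.2) → out

1, 2, 5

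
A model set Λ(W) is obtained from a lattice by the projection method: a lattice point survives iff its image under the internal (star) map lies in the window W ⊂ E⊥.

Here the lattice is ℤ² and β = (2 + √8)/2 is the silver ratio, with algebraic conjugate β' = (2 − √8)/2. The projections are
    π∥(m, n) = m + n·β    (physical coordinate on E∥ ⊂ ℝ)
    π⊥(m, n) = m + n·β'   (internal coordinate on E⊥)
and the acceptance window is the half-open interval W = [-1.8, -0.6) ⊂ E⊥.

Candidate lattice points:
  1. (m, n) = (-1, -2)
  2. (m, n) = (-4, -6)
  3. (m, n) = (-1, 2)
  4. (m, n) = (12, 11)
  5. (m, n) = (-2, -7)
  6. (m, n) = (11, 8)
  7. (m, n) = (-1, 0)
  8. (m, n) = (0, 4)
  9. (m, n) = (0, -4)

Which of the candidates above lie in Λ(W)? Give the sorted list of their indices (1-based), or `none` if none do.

2, 7, 8

Numerically β ≈ 2.4142 and β' = −1/β ≈ -0.4142.
candidate 1: (m,n)=(-1,-2) → π∥ = -1-2·β ≈ -5.8284, π⊥ = -1-2·β' ≈ -0.1716 ∉ [-1.8, -0.6) ⇒ out
candidate 2: (m,n)=(-4,-6) → π∥ = -4-6·β ≈ -18.4853, π⊥ = -4-6·β' ≈ -1.5147 ∈ [-1.8, -0.6) ⇒ IN Λ
candidate 3: (m,n)=(-1,2) → π∥ = -1+2·β ≈ 3.8284, π⊥ = -1+2·β' ≈ -1.8284 ∉ [-1.8, -0.6) ⇒ out
candidate 4: (m,n)=(12,11) → π∥ = 12+11·β ≈ 38.5563, π⊥ = 12+11·β' ≈ 7.4437 ∉ [-1.8, -0.6) ⇒ out
candidate 5: (m,n)=(-2,-7) → π∥ = -2-7·β ≈ -18.8995, π⊥ = -2-7·β' ≈ 0.8995 ∉ [-1.8, -0.6) ⇒ out
candidate 6: (m,n)=(11,8) → π∥ = 11+8·β ≈ 30.3137, π⊥ = 11+8·β' ≈ 7.6863 ∉ [-1.8, -0.6) ⇒ out
candidate 7: (m,n)=(-1,0) → π∥ = -1+0·β ≈ -1.0000, π⊥ = -1+0·β' ≈ -1.0000 ∈ [-1.8, -0.6) ⇒ IN Λ
candidate 8: (m,n)=(0,4) → π∥ = 0+4·β ≈ 9.6569, π⊥ = 0+4·β' ≈ -1.6569 ∈ [-1.8, -0.6) ⇒ IN Λ
candidate 9: (m,n)=(0,-4) → π∥ = 0-4·β ≈ -9.6569, π⊥ = 0-4·β' ≈ 1.6569 ∉ [-1.8, -0.6) ⇒ out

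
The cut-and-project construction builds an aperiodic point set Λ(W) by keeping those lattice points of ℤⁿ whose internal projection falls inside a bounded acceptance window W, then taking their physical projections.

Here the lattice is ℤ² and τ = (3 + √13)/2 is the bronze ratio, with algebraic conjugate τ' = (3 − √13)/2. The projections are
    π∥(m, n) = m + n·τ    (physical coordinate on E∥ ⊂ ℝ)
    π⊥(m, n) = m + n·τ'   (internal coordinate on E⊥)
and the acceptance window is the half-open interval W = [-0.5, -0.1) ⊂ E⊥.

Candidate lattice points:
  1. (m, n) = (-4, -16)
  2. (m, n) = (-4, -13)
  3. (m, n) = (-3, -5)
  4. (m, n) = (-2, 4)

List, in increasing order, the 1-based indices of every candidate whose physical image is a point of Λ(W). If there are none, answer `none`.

none

Numerically τ ≈ 3.30278 and τ' = −1/τ ≈ -0.30278.
#1 (-4,-16): internal coord -4 + (-16)·τ' = +0.84441; +0.84441 ∉ [-0.5, -0.1) → out
#2 (-4,-13): internal coord -4 + (-13)·τ' = -0.06392; -0.06392 ∉ [-0.5, -0.1) → out
#3 (-3,-5): internal coord -3 + (-5)·τ' = -1.48612; -1.48612 ∉ [-0.5, -0.1) → out
#4 (-2,4): internal coord -2 + (4)·τ' = -3.21110; -3.21110 ∉ [-0.5, -0.1) → out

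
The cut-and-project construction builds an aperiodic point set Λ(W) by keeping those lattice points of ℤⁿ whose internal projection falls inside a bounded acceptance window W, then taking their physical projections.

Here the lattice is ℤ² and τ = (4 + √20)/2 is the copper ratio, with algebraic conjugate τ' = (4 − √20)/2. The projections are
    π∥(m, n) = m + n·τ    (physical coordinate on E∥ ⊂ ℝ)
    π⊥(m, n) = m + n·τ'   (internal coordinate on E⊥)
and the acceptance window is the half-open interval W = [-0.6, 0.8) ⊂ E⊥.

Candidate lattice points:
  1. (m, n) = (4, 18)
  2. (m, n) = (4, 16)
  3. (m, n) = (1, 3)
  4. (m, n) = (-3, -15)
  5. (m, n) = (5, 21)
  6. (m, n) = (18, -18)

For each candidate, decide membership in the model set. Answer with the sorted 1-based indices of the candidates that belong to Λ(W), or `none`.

1, 2, 3, 4, 5

Compute τ' = (4−√20)/2 = -0.23607, so π⊥(m,n) = m -0.23607·n.
[1] lift (4,18): star map gives -0.24922; window check -0.6 ≤ -0.24922 < 0.8 is true → IN Λ
[2] lift (4,16): star map gives 0.22291; window check -0.6 ≤ 0.22291 < 0.8 is true → IN Λ
[3] lift (1,3): star map gives 0.29180; window check -0.6 ≤ 0.29180 < 0.8 is true → IN Λ
[4] lift (-3,-15): star map gives 0.54102; window check -0.6 ≤ 0.54102 < 0.8 is true → IN Λ
[5] lift (5,21): star map gives 0.04257; window check -0.6 ≤ 0.04257 < 0.8 is true → IN Λ
[6] lift (18,-18): star map gives 22.24922; window check -0.6 ≤ 22.24922 < 0.8 is false → out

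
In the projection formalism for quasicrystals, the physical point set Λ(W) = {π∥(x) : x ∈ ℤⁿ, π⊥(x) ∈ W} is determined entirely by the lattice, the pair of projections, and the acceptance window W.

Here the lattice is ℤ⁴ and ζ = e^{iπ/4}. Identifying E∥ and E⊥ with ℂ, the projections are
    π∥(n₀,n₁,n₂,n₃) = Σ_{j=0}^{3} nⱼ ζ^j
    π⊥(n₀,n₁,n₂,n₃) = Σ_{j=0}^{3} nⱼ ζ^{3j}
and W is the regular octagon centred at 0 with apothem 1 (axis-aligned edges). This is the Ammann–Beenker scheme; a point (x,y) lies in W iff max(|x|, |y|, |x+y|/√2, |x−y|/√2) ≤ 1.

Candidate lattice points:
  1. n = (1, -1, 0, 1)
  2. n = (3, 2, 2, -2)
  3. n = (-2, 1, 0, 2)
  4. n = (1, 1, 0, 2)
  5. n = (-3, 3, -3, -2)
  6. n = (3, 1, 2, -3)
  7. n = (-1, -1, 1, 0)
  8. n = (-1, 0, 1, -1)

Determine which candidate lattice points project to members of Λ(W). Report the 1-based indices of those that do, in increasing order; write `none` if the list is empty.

Internal map: ζ^{3j} for j=0..3 gives (1,0), (−√2/2,√2/2), (0,−1), (√2/2,√2/2).
candidate 1: n = (1, -1, 0, 1) → π⊥ ≈ (+2.4142, +0.0000); max(|x|,|y|,|x±y|/√2) = 2.4142 > 1 ⇒ ∉ W
candidate 2: n = (3, 2, 2, -2) → π⊥ ≈ (+0.1716, -2.0000); max(|x|,|y|,|x±y|/√2) = 2.0000 > 1 ⇒ ∉ W
candidate 3: n = (-2, 1, 0, 2) → π⊥ ≈ (-1.2929, +2.1213); max(|x|,|y|,|x±y|/√2) = 2.4142 > 1 ⇒ ∉ W
candidate 4: n = (1, 1, 0, 2) → π⊥ ≈ (+1.7071, +2.1213); max(|x|,|y|,|x±y|/√2) = 2.7071 > 1 ⇒ ∉ W
candidate 5: n = (-3, 3, -3, -2) → π⊥ ≈ (-6.5355, +3.7071); max(|x|,|y|,|x±y|/√2) = 7.2426 > 1 ⇒ ∉ W
candidate 6: n = (3, 1, 2, -3) → π⊥ ≈ (+0.1716, -3.4142); max(|x|,|y|,|x±y|/√2) = 3.4142 > 1 ⇒ ∉ W
candidate 7: n = (-1, -1, 1, 0) → π⊥ ≈ (-0.2929, -1.7071); max(|x|,|y|,|x±y|/√2) = 1.7071 > 1 ⇒ ∉ W
candidate 8: n = (-1, 0, 1, -1) → π⊥ ≈ (-1.7071, -1.7071); max(|x|,|y|,|x±y|/√2) = 2.4142 > 1 ⇒ ∉ W

none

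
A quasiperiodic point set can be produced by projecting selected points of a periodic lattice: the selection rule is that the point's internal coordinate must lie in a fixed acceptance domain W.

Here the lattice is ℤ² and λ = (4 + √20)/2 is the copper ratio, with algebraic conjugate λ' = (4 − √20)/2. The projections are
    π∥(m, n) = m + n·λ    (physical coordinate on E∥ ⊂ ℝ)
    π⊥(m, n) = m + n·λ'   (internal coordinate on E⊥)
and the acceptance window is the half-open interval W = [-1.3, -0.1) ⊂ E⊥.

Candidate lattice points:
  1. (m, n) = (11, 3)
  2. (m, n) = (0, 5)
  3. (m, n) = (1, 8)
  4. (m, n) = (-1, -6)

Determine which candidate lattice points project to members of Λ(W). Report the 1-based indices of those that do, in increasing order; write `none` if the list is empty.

λ' = (4−√20)/2 ≈ -0.23607.
#1 (11,3): internal coord 11 + (3)·λ' = +10.29180; +10.29180 ∉ [-1.3, -0.1) → out
#2 (0,5): internal coord 0 + (5)·λ' = -1.18034; -1.18034 ∈ [-1.3, -0.1) → IN Λ
#3 (1,8): internal coord 1 + (8)·λ' = -0.88854; -0.88854 ∈ [-1.3, -0.1) → IN Λ
#4 (-1,-6): internal coord -1 + (-6)·λ' = +0.41641; +0.41641 ∉ [-1.3, -0.1) → out

2, 3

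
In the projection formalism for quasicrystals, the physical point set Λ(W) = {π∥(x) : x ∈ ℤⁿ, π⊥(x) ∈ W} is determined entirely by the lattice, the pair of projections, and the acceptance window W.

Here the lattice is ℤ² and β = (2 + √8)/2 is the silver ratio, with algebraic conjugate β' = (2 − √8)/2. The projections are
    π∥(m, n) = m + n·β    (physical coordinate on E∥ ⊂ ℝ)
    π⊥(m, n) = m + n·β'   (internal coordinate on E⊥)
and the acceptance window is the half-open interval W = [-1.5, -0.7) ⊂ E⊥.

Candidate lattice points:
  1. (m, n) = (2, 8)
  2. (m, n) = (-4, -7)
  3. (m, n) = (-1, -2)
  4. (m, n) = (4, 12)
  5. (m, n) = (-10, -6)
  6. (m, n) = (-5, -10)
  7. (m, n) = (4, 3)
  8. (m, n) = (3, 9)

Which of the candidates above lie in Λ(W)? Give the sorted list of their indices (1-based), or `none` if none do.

Numerically β ≈ 2.4142 and β' = −1/β ≈ -0.4142.
#1 (2,8): internal coord 2 + (8)·β' = -1.3137; -1.3137 ∈ [-1.5, -0.7) → IN Λ
#2 (-4,-7): internal coord -4 + (-7)·β' = -1.1005; -1.1005 ∈ [-1.5, -0.7) → IN Λ
#3 (-1,-2): internal coord -1 + (-2)·β' = -0.1716; -0.1716 ∉ [-1.5, -0.7) → out
#4 (4,12): internal coord 4 + (12)·β' = -0.9706; -0.9706 ∈ [-1.5, -0.7) → IN Λ
#5 (-10,-6): internal coord -10 + (-6)·β' = -7.5147; -7.5147 ∉ [-1.5, -0.7) → out
#6 (-5,-10): internal coord -5 + (-10)·β' = -0.8579; -0.8579 ∈ [-1.5, -0.7) → IN Λ
#7 (4,3): internal coord 4 + (3)·β' = +2.7574; +2.7574 ∉ [-1.5, -0.7) → out
#8 (3,9): internal coord 3 + (9)·β' = -0.7279; -0.7279 ∈ [-1.5, -0.7) → IN Λ

1, 2, 4, 6, 8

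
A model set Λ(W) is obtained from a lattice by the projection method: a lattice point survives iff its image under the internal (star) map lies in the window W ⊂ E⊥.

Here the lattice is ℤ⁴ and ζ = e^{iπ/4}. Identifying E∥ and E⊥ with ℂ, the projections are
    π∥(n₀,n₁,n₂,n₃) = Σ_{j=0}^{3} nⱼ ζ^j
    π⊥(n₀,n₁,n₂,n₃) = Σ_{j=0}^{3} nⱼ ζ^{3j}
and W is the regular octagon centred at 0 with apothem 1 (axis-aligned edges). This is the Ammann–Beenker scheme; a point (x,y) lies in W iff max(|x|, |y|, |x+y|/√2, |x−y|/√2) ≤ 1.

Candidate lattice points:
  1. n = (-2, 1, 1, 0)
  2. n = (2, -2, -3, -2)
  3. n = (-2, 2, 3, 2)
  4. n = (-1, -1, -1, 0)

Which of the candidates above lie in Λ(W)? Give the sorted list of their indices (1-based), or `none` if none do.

4

Internal map: ζ^{3j} for j=0..3 gives (1,0), (−√2/2,√2/2), (0,−1), (√2/2,√2/2).
candidate 1: n = (-2, 1, 1, 0) → π⊥ ≈ (-2.707107, -0.292893); max(|x|,|y|,|x±y|/√2) = 2.707107 > 1 ⇒ ∉ W
candidate 2: n = (2, -2, -3, -2) → π⊥ ≈ (+2.000000, +0.171573); max(|x|,|y|,|x±y|/√2) = 2.000000 > 1 ⇒ ∉ W
candidate 3: n = (-2, 2, 3, 2) → π⊥ ≈ (-2.000000, -0.171573); max(|x|,|y|,|x±y|/√2) = 2.000000 > 1 ⇒ ∉ W
candidate 4: n = (-1, -1, -1, 0) → π⊥ ≈ (-0.292893, +0.292893); max(|x|,|y|,|x±y|/√2) = 0.414214 ≤ 1 ⇒ ∈ W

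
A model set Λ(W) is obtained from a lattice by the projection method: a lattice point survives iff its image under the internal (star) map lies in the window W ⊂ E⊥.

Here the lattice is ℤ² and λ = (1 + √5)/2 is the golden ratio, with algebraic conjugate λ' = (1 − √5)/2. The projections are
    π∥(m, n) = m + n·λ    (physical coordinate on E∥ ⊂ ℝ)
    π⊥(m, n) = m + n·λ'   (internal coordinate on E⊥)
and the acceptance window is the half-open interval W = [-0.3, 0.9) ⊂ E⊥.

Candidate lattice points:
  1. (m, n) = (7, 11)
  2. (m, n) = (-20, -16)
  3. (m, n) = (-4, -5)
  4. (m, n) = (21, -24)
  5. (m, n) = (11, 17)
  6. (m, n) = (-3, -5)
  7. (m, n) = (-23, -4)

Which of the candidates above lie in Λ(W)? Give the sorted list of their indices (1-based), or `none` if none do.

Numerically λ ≈ 1.618034 and λ' = −1/λ ≈ -0.618034.
[1] lift (7,11): star map gives 0.201626; window check -0.3 ≤ 0.201626 < 0.9 is true → IN Λ
[2] lift (-20,-16): star map gives -10.111456; window check -0.3 ≤ -10.111456 < 0.9 is false → out
[3] lift (-4,-5): star map gives -0.909830; window check -0.3 ≤ -0.909830 < 0.9 is false → out
[4] lift (21,-24): star map gives 35.832816; window check -0.3 ≤ 35.832816 < 0.9 is false → out
[5] lift (11,17): star map gives 0.493422; window check -0.3 ≤ 0.493422 < 0.9 is true → IN Λ
[6] lift (-3,-5): star map gives 0.090170; window check -0.3 ≤ 0.090170 < 0.9 is true → IN Λ
[7] lift (-23,-4): star map gives -20.527864; window check -0.3 ≤ -20.527864 < 0.9 is false → out

1, 5, 6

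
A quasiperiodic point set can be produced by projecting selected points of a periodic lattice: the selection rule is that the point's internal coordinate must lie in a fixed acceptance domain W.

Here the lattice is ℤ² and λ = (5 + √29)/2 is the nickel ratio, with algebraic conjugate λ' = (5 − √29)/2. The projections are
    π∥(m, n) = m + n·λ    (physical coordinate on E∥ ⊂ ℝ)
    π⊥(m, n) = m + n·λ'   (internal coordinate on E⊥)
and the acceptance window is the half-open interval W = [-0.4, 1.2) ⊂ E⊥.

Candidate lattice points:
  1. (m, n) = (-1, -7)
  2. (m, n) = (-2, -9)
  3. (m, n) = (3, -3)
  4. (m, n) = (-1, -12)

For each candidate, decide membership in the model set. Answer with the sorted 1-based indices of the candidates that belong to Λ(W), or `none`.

λ' = (5−√29)/2 ≈ -0.192582.
#1 (-1,-7): internal coord -1 + (-7)·λ' = +0.348077; +0.348077 ∈ [-0.4, 1.2) → IN Λ
#2 (-2,-9): internal coord -2 + (-9)·λ' = -0.266758; -0.266758 ∈ [-0.4, 1.2) → IN Λ
#3 (3,-3): internal coord 3 + (-3)·λ' = +3.577747; +3.577747 ∉ [-0.4, 1.2) → out
#4 (-1,-12): internal coord -1 + (-12)·λ' = +1.310989; +1.310989 ∉ [-0.4, 1.2) → out

1, 2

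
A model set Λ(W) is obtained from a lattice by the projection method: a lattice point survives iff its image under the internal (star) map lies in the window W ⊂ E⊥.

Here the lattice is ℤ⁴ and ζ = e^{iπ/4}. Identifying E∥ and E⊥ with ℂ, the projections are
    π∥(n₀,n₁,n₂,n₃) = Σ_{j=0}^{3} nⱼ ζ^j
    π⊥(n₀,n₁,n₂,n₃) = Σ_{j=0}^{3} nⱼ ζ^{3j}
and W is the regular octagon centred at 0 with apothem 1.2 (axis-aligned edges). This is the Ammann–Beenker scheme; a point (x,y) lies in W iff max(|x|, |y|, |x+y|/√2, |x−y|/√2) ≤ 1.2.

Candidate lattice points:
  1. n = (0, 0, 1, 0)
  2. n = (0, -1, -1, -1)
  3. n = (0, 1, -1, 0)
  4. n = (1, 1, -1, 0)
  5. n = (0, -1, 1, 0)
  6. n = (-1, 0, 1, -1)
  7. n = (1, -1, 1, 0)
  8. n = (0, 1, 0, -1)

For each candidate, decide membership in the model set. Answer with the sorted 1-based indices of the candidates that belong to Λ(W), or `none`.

Internal map: ζ^{3j} for j=0..3 gives (1,0), (−√2/2,√2/2), (0,−1), (√2/2,√2/2).
#1 (0, 0, 1, 0): internal (0.00000, -1.00000); octagon support 1.00000 vs apothem 1.2 → ∈ W
#2 (0, -1, -1, -1): internal (0.00000, -0.41421); octagon support 0.41421 vs apothem 1.2 → ∈ W
#3 (0, 1, -1, 0): internal (-0.70711, 1.70711); octagon support 1.70711 vs apothem 1.2 → ∉ W
#4 (1, 1, -1, 0): internal (0.29289, 1.70711); octagon support 1.70711 vs apothem 1.2 → ∉ W
#5 (0, -1, 1, 0): internal (0.70711, -1.70711); octagon support 1.70711 vs apothem 1.2 → ∉ W
#6 (-1, 0, 1, -1): internal (-1.70711, -1.70711); octagon support 2.41421 vs apothem 1.2 → ∉ W
#7 (1, -1, 1, 0): internal (1.70711, -1.70711); octagon support 2.41421 vs apothem 1.2 → ∉ W
#8 (0, 1, 0, -1): internal (-1.41421, 0.00000); octagon support 1.41421 vs apothem 1.2 → ∉ W

1, 2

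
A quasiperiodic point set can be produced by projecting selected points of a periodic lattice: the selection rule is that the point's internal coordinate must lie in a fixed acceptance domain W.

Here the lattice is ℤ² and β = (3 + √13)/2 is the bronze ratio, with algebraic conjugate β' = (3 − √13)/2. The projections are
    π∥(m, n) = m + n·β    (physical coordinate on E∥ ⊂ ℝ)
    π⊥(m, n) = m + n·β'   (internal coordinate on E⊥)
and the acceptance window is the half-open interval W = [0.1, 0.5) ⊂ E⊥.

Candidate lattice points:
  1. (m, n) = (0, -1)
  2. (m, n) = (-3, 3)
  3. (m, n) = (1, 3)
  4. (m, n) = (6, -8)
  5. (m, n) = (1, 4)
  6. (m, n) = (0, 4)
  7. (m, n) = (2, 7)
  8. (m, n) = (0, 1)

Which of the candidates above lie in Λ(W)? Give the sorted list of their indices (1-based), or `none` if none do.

1

β' = (3−√13)/2 ≈ -0.302776.
[1] lift (0,-1): star map gives 0.302776; window check 0.1 ≤ 0.302776 < 0.5 is true → IN Λ
[2] lift (-3,3): star map gives -3.908327; window check 0.1 ≤ -3.908327 < 0.5 is false → out
[3] lift (1,3): star map gives 0.091673; window check 0.1 ≤ 0.091673 < 0.5 is false → out
[4] lift (6,-8): star map gives 8.422205; window check 0.1 ≤ 8.422205 < 0.5 is false → out
[5] lift (1,4): star map gives -0.211103; window check 0.1 ≤ -0.211103 < 0.5 is false → out
[6] lift (0,4): star map gives -1.211103; window check 0.1 ≤ -1.211103 < 0.5 is false → out
[7] lift (2,7): star map gives -0.119429; window check 0.1 ≤ -0.119429 < 0.5 is false → out
[8] lift (0,1): star map gives -0.302776; window check 0.1 ≤ -0.302776 < 0.5 is false → out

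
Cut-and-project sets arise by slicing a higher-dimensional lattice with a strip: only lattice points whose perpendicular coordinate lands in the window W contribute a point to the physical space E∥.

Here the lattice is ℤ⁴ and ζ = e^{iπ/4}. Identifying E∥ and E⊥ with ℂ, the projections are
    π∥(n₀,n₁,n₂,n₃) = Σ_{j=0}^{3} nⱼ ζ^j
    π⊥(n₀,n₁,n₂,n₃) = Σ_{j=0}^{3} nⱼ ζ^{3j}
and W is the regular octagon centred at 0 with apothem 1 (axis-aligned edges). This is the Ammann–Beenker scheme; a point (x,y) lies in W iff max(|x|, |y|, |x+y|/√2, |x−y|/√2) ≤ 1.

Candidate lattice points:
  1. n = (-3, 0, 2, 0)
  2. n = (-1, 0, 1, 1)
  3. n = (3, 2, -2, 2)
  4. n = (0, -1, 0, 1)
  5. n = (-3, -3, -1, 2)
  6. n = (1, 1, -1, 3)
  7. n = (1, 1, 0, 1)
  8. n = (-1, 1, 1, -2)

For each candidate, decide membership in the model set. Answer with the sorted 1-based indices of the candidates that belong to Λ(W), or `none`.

π⊥(n) = n₀ + n₁ζ³ + n₂ζ⁶ + n₃ζ⁹ where ζ = e^{iπ/4}.
#1 (-3, 0, 2, 0): internal (-3.000000, -2.000000); octagon support 3.535534 vs apothem 1 → ∉ W
#2 (-1, 0, 1, 1): internal (-0.292893, -0.292893); octagon support 0.414214 vs apothem 1 → ∈ W
#3 (3, 2, -2, 2): internal (3.000000, 4.828427); octagon support 5.535534 vs apothem 1 → ∉ W
#4 (0, -1, 0, 1): internal (1.414214, 0.000000); octagon support 1.414214 vs apothem 1 → ∉ W
#5 (-3, -3, -1, 2): internal (0.535534, 0.292893); octagon support 0.585786 vs apothem 1 → ∈ W
#6 (1, 1, -1, 3): internal (2.414214, 3.828427); octagon support 4.414214 vs apothem 1 → ∉ W
#7 (1, 1, 0, 1): internal (1.000000, 1.414214); octagon support 1.707107 vs apothem 1 → ∉ W
#8 (-1, 1, 1, -2): internal (-3.121320, -1.707107); octagon support 3.414214 vs apothem 1 → ∉ W

2, 5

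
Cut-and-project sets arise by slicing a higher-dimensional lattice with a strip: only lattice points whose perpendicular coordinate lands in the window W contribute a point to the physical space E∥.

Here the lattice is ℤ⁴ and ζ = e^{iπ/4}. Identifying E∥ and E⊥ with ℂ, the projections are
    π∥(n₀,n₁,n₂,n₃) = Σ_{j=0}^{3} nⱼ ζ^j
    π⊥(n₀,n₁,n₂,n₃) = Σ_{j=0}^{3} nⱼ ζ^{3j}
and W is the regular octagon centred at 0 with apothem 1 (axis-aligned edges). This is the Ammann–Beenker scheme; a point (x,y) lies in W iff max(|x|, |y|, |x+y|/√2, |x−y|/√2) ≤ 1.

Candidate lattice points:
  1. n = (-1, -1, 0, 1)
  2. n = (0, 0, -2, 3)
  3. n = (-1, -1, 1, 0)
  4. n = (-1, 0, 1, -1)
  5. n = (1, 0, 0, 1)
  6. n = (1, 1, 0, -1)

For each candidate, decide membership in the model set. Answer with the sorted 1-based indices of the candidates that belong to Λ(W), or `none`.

1, 6

With ζ = e^{iπ/4} the internal vectors are ζ^0,ζ^3,ζ^6,ζ^9.
candidate 1: n = (-1, -1, 0, 1) → π⊥ ≈ (+0.4142, +0.0000); max(|x|,|y|,|x±y|/√2) = 0.4142 ≤ 1 ⇒ ∈ W
candidate 2: n = (0, 0, -2, 3) → π⊥ ≈ (+2.1213, +4.1213); max(|x|,|y|,|x±y|/√2) = 4.4142 > 1 ⇒ ∉ W
candidate 3: n = (-1, -1, 1, 0) → π⊥ ≈ (-0.2929, -1.7071); max(|x|,|y|,|x±y|/√2) = 1.7071 > 1 ⇒ ∉ W
candidate 4: n = (-1, 0, 1, -1) → π⊥ ≈ (-1.7071, -1.7071); max(|x|,|y|,|x±y|/√2) = 2.4142 > 1 ⇒ ∉ W
candidate 5: n = (1, 0, 0, 1) → π⊥ ≈ (+1.7071, +0.7071); max(|x|,|y|,|x±y|/√2) = 1.7071 > 1 ⇒ ∉ W
candidate 6: n = (1, 1, 0, -1) → π⊥ ≈ (-0.4142, +0.0000); max(|x|,|y|,|x±y|/√2) = 0.4142 ≤ 1 ⇒ ∈ W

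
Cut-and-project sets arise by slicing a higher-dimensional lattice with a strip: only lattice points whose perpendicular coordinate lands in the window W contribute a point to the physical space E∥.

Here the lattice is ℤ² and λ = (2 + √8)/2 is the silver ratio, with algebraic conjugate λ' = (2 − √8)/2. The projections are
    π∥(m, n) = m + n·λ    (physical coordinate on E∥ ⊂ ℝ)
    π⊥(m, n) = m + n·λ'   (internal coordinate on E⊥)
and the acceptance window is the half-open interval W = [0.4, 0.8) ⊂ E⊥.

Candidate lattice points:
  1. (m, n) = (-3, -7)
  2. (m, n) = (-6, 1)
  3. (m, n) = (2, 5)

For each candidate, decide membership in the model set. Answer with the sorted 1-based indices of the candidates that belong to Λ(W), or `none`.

Compute λ' = (2−√8)/2 = -0.4142, so π⊥(m,n) = m -0.4142·n.
[1] lift (-3,-7): star map gives -0.1005; window check 0.4 ≤ -0.1005 < 0.8 is false → out
[2] lift (-6,1): star map gives -6.4142; window check 0.4 ≤ -6.4142 < 0.8 is false → out
[3] lift (2,5): star map gives -0.0711; window check 0.4 ≤ -0.0711 < 0.8 is false → out

none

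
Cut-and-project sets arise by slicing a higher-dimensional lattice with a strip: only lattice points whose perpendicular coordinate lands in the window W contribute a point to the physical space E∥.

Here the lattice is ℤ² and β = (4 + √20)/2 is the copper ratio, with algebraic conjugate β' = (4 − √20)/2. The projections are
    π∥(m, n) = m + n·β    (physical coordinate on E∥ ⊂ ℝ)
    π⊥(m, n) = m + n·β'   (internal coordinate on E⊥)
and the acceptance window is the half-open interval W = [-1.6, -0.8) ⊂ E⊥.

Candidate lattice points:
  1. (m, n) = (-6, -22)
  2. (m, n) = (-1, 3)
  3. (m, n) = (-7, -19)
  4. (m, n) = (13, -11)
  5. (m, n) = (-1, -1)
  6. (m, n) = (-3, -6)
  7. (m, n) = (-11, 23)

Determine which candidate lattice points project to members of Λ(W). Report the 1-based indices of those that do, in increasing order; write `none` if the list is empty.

Compute β' = (4−√20)/2 = -0.23607, so π⊥(m,n) = m -0.23607·n.
[1] lift (-6,-22): star map gives -0.80650; window check -1.6 ≤ -0.80650 < -0.8 is true → IN Λ
[2] lift (-1,3): star map gives -1.70820; window check -1.6 ≤ -1.70820 < -0.8 is false → out
[3] lift (-7,-19): star map gives -2.51471; window check -1.6 ≤ -2.51471 < -0.8 is false → out
[4] lift (13,-11): star map gives 15.59675; window check -1.6 ≤ 15.59675 < -0.8 is false → out
[5] lift (-1,-1): star map gives -0.76393; window check -1.6 ≤ -0.76393 < -0.8 is false → out
[6] lift (-3,-6): star map gives -1.58359; window check -1.6 ≤ -1.58359 < -0.8 is true → IN Λ
[7] lift (-11,23): star map gives -16.42956; window check -1.6 ≤ -16.42956 < -0.8 is false → out

1, 6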